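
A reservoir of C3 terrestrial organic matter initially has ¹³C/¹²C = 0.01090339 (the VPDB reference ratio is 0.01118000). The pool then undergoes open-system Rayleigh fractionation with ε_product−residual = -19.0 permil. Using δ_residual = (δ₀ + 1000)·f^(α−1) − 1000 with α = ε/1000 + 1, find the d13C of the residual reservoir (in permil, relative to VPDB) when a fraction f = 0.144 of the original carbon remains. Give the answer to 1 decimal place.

δ₀ = (0.01090339/0.01118000 − 1)×1000 = (0.975258 − 1)×1000 = -24.742 permil
α − 1 = ε/1000 = -0.0190
f^(α−1) = 0.144^(-0.0190) = 1.037507
δ_res = (-24.742 + 1000) × 1.037507 − 1000 = 1011.838 − 1000 = 11.84 permil

11.8 permil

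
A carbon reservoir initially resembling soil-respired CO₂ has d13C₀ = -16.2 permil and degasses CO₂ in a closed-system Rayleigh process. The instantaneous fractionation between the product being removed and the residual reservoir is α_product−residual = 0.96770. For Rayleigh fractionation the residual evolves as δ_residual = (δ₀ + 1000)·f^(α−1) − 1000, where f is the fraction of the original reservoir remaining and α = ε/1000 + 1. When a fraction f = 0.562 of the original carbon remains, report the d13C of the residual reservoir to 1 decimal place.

2.3 permil

Rayleigh residual: δ_res = (δ₀ + 1000)·f^(α−1) − 1000
α − 1 = -0.03230
f^(α−1) = 0.562^(-0.03230) = 1.018787
δ_res = (-16.2 + 1000) × 1.018787 − 1000 = 1002.283 − 1000 = 2.28 permil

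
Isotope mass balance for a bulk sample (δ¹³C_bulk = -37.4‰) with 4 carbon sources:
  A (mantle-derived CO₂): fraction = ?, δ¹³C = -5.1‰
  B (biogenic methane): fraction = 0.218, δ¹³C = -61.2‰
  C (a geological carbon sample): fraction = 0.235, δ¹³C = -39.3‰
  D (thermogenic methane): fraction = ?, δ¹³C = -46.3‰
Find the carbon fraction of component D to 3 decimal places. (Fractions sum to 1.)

Let f_D and f_A be the unknown fractions; fractions sum to 1 so f_D + f_A = 0.547.
Mass balance: Σ fᵢ·δᵢ = δ_bulk ⇒ f_D·(-46.3) + f_A·(-5.1) = -37.4 − (-22.577) = -14.823
Substitute f_A = 0.547 − f_D:
f_D·(-46.3 − -5.1) = -14.823 − 0.547×(-5.1) = -12.033
f_D = -12.033 / -41.2 = 0.2921

0.292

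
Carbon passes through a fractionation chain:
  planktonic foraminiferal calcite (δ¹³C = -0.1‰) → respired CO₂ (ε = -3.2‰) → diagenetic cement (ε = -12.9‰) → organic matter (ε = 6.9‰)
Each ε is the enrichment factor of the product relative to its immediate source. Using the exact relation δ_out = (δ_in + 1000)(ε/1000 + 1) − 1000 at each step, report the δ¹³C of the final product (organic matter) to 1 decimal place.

-9.4‰

step 1: δ = (-0.10 + 1000)·(-3.2/1000 + 1) − 1000 = -3.30‰
step 2: δ = (-3.30 + 1000)·(-12.9/1000 + 1) − 1000 = -16.16‰
step 3: δ = (-16.16 + 1000)·(6.9/1000 + 1) − 1000 = -9.37‰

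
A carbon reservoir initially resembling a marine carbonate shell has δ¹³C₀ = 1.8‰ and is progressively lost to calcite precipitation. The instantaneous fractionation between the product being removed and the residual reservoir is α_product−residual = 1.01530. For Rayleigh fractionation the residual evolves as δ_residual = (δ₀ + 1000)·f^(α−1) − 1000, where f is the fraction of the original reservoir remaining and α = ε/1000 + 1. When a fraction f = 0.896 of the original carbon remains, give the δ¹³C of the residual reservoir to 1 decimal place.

0.1‰

Rayleigh residual: δ_res = (δ₀ + 1000)·f^(α−1) − 1000
α − 1 = 0.01530
f^(α−1) = 0.896^(0.01530) = 0.998321
δ_res = (1.8 + 1000) × 0.998321 − 1000 = 1000.118 − 1000 = 0.12‰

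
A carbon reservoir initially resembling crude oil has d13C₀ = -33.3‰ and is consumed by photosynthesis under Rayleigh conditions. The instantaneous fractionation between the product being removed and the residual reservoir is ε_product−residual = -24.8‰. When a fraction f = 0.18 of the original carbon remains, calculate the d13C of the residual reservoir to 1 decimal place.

8.7‰

Rayleigh residual: δ_res = (δ₀ + 1000)·f^(α−1) − 1000
α = ε/1000 + 1 = 0.97520, so α − 1 = -0.02480
f^(α−1) = 0.18^(-0.02480) = 1.043444
δ_res = (-33.3 + 1000) × 1.043444 − 1000 = 1008.698 − 1000 = 8.70‰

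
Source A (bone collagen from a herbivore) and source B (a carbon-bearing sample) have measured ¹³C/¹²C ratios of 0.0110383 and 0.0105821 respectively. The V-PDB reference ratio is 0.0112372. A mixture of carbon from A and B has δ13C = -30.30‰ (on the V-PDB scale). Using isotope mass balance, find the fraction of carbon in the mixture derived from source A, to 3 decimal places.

δ_A = (0.0110383/0.0112372 − 1)×1000 = (0.982300 − 1)×1000 = -17.700‰
δ_B = (0.0105821/0.0112372 − 1)×1000 = (0.941703 − 1)×1000 = -58.297‰
f_A = (δ_mix − δ_B)/(δ_A − δ_B) = (-30.30 − (-58.297))/(-17.700 − (-58.297))
f_A = 27.997 / 40.597 = 0.6896

0.690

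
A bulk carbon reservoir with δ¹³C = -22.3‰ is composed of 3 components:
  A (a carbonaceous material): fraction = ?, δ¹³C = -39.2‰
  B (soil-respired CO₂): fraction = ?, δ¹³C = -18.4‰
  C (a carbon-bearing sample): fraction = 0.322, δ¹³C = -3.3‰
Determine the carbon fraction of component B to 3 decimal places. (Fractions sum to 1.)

0.257

Let f_B and f_A be the unknown fractions; fractions sum to 1 so f_B + f_A = 0.678.
Mass balance: Σ fᵢ·δᵢ = δ_bulk ⇒ f_B·(-18.4) + f_A·(-39.2) = -22.3 − (-1.063) = -21.237
Substitute f_A = 0.678 − f_B:
f_B·(-18.4 − -39.2) = -21.237 − 0.678×(-39.2) = 5.340
f_B = 5.340 / 20.8 = 0.2567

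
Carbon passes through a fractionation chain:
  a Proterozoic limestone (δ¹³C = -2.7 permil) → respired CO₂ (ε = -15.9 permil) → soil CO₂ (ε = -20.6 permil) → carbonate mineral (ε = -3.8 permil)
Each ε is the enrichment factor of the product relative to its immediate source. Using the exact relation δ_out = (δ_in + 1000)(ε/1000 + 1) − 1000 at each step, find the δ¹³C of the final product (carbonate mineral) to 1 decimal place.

-42.4 permil

step 1: δ = (-2.70 + 1000)·(-15.9/1000 + 1) − 1000 = -18.56 permil
step 2: δ = (-18.56 + 1000)·(-20.6/1000 + 1) − 1000 = -38.77 permil
step 3: δ = (-38.77 + 1000)·(-3.8/1000 + 1) − 1000 = -42.43 permil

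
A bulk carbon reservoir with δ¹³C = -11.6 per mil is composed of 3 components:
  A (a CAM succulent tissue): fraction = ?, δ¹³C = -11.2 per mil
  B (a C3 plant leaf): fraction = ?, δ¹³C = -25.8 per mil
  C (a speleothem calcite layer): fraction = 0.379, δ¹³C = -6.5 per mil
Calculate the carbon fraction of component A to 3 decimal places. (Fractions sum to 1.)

0.472

Let f_A and f_B be the unknown fractions; fractions sum to 1 so f_A + f_B = 0.621.
Mass balance: Σ fᵢ·δᵢ = δ_bulk ⇒ f_A·(-11.2) + f_B·(-25.8) = -11.6 − (-2.463) = -9.136
Substitute f_B = 0.621 − f_A:
f_A·(-11.2 − -25.8) = -9.136 − 0.621×(-25.8) = 6.885
f_A = 6.885 / 14.6 = 0.4716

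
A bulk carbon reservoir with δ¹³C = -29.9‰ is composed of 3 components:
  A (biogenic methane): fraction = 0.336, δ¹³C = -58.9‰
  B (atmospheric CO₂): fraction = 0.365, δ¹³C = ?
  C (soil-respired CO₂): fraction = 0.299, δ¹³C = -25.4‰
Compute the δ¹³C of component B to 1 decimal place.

Isotope mass balance: δ_bulk = Σ fᵢ·δᵢ.
-29.9 = 0.336×(-58.9) + 0.365×δ_B + 0.299×(-25.4)
0.365·δ_B = -29.9 − (-27.385) = -2.515
δ_B = -2.515 / 0.365 = -6.89‰

-6.9‰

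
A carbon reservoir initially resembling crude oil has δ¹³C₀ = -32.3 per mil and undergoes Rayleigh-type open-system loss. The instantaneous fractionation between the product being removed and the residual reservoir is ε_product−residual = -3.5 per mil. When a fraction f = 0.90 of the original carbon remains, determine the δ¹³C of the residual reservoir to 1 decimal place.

Rayleigh residual: δ_res = (δ₀ + 1000)·f^(α−1) − 1000
α = ε/1000 + 1 = 0.99650, so α − 1 = -0.00350
f^(α−1) = 0.90^(-0.00350) = 1.000369
δ_res = (-32.3 + 1000) × 1.000369 − 1000 = 968.057 − 1000 = -31.94 per mil

-31.9 per mil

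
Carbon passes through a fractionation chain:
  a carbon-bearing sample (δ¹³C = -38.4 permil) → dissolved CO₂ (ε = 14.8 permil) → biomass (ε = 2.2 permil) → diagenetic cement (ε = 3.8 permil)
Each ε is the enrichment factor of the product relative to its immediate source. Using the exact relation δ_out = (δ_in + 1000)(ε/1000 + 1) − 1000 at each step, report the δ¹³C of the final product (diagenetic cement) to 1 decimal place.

-18.3 permil

step 1: δ = (-38.40 + 1000)·(14.8/1000 + 1) − 1000 = -24.17 permil
step 2: δ = (-24.17 + 1000)·(2.2/1000 + 1) − 1000 = -22.02 permil
step 3: δ = (-22.02 + 1000)·(3.8/1000 + 1) − 1000 = -18.31 permil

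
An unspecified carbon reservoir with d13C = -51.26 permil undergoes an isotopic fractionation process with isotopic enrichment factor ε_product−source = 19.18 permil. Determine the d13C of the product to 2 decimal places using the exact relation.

-33.06 permil

Exactly, δ_product = (δ_source + 1000)·(ε/1000 + 1) − 1000.
δ_product = (-51.26 + 1000) × (19.18/1000 + 1) − 1000
δ_product = -33.063 permil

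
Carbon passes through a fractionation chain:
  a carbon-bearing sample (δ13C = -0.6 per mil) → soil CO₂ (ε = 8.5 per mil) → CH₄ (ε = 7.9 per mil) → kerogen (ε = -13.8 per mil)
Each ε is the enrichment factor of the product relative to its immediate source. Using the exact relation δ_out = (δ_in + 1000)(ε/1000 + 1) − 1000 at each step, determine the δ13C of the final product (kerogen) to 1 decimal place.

step 1: δ = (-0.60 + 1000)·(8.5/1000 + 1) − 1000 = 7.89 per mil
step 2: δ = (7.89 + 1000)·(7.9/1000 + 1) − 1000 = 15.86 per mil
step 3: δ = (15.86 + 1000)·(-13.8/1000 + 1) − 1000 = 1.84 per mil

1.8 per mil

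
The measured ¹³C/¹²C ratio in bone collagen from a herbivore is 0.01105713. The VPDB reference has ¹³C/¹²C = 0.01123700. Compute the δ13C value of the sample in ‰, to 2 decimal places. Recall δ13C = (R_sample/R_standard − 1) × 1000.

-16.01‰

δ13C = (R_sample / R_standard − 1) × 1000
R_sample / R_standard = 0.01105713 / 0.01123700 = 0.983993
δ13C = (0.983993 − 1) × 1000 = -16.007‰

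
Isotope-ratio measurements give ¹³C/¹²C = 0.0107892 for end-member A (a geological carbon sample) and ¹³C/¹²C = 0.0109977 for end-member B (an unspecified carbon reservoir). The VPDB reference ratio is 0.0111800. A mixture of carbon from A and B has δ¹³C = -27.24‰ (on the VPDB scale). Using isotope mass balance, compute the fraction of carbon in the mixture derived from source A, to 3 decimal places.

δ_A = (0.0107892/0.0111800 − 1)×1000 = (0.965045 − 1)×1000 = -34.955‰
δ_B = (0.0109977/0.0111800 − 1)×1000 = (0.983694 − 1)×1000 = -16.306‰
f_A = (δ_mix − δ_B)/(δ_A − δ_B) = (-27.24 − (-16.306))/(-34.955 − (-16.306))
f_A = -10.934 / -18.649 = 0.5863

0.586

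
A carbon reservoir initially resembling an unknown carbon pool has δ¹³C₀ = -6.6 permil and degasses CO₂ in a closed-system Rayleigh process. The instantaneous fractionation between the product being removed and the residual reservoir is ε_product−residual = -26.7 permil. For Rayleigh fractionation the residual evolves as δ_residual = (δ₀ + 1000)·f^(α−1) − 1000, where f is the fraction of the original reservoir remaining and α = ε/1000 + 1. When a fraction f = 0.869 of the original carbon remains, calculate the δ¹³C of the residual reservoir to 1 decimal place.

-2.9 permil

Rayleigh residual: δ_res = (δ₀ + 1000)·f^(α−1) − 1000
α = ε/1000 + 1 = 0.97330, so α − 1 = -0.02670
f^(α−1) = 0.869^(-0.02670) = 1.003756
δ_res = (-6.6 + 1000) × 1.003756 − 1000 = 997.131 − 1000 = -2.87 permil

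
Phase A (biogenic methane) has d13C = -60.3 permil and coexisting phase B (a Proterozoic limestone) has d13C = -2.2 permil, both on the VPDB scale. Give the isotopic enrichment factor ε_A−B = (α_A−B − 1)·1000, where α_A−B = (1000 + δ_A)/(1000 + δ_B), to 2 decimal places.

α_A−B = (1000 + -60.3) / (1000 + -2.2) = 939.7 / 997.8 = 0.941772
ε_A−B = (0.941772 − 1) × 1000 = -58.228 permil
(The approximation ε ≈ δ_A − δ_B would give -58.1 permil.)

-58.23 permil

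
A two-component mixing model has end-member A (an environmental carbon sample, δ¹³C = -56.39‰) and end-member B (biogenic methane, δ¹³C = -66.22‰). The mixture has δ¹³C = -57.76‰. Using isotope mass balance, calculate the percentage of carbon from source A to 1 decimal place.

δ_mix = f_A·δ_A + (1 − f_A)·δ_B  ⇒  f_A = (δ_mix − δ_B)/(δ_A − δ_B)
f_A = (-57.76 − (-66.22)) / (-56.39 − (-66.22))
f_A = 8.46 / 9.83 = 0.8606

86.1%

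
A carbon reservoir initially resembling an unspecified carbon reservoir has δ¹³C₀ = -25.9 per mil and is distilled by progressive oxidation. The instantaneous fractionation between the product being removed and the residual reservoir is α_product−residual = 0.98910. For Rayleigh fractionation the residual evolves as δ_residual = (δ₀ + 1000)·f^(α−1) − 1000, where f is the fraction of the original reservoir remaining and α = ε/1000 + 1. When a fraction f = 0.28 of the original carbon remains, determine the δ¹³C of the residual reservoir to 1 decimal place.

Rayleigh residual: δ_res = (δ₀ + 1000)·f^(α−1) − 1000
α − 1 = -0.01090
f^(α−1) = 0.28^(-0.01090) = 1.013972
δ_res = (-25.9 + 1000) × 1.013972 − 1000 = 987.710 − 1000 = -12.29 per mil

-12.3 per mil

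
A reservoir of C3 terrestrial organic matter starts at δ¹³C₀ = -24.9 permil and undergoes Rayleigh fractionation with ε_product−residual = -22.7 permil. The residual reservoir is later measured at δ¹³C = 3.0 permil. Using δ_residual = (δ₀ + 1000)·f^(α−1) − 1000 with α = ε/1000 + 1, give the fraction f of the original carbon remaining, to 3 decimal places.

0.289

α − 1 = ε/1000 = -0.0227
(δ_res + 1000)/(δ₀ + 1000) = (3.0 + 1000)/(-24.9 + 1000) = 1003.0/975.1 = 1.028612
f = 1.028612^(1/-0.0227) = exp(ln(1.028612)/-0.0227) = exp(0.02821/-0.0227)
f = exp(-1.2428) = 0.2886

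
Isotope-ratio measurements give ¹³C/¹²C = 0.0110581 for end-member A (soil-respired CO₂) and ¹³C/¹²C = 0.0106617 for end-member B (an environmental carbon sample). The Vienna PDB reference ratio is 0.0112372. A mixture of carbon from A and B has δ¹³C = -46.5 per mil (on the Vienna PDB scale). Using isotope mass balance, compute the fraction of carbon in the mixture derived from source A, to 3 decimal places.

δ_A = (0.0110581/0.0112372 − 1)×1000 = (0.984062 − 1)×1000 = -15.938 per mil
δ_B = (0.0106617/0.0112372 − 1)×1000 = (0.948786 − 1)×1000 = -51.214 per mil
f_A = (δ_mix − δ_B)/(δ_A − δ_B) = (-46.5 − (-51.214))/(-15.938 − (-51.214))
f_A = 4.714 / 35.276 = 0.1336

0.134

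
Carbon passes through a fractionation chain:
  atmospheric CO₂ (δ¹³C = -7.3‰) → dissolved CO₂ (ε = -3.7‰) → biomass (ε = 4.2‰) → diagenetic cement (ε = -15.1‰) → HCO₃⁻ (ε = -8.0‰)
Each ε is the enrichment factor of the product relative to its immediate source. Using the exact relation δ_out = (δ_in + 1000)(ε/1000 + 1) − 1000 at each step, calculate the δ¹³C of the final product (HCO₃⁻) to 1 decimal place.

step 1: δ = (-7.30 + 1000)·(-3.7/1000 + 1) − 1000 = -10.97‰
step 2: δ = (-10.97 + 1000)·(4.2/1000 + 1) − 1000 = -6.82‰
step 3: δ = (-6.82 + 1000)·(-15.1/1000 + 1) − 1000 = -21.82‰
step 4: δ = (-21.82 + 1000)·(-8.0/1000 + 1) − 1000 = -29.64‰

-29.6‰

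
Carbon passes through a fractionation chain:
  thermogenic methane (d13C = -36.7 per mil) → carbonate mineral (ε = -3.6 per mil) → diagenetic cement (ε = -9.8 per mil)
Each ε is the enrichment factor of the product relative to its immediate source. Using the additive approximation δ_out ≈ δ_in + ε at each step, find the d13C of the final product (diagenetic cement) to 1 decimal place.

step 1: δ ≈ -36.7 + (-3.6) = -40.3 per mil
step 2: δ ≈ -40.3 + (-9.8) = -50.1 per mil

-50.1 per mil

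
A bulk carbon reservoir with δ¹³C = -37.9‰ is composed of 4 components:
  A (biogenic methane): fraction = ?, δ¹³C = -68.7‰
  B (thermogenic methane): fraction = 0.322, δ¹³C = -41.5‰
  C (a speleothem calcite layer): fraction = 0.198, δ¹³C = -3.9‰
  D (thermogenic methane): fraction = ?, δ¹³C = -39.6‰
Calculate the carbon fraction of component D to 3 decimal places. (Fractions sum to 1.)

Let f_D and f_A be the unknown fractions; fractions sum to 1 so f_D + f_A = 0.480.
Mass balance: Σ fᵢ·δᵢ = δ_bulk ⇒ f_D·(-39.6) + f_A·(-68.7) = -37.9 − (-14.135) = -23.765
Substitute f_A = 0.480 − f_D:
f_D·(-39.6 − -68.7) = -23.765 − 0.480×(-68.7) = 9.211
f_D = 9.211 / 29.1 = 0.3165

0.317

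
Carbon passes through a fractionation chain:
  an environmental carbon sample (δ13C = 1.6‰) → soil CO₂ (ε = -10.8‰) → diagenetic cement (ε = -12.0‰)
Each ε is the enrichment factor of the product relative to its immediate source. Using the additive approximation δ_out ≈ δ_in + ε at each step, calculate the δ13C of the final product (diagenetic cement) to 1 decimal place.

step 1: δ ≈ 1.6 + (-10.8) = -9.2‰
step 2: δ ≈ -9.2 + (-12.0) = -21.2‰

-21.2‰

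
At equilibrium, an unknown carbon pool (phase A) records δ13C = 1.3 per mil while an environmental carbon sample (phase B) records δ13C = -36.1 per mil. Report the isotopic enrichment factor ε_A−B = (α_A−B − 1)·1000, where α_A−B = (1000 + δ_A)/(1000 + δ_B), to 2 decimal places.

α_A−B = (1000 + 1.3) / (1000 + -36.1) = 1001.3 / 963.9 = 1.038801
ε_A−B = (1.038801 − 1) × 1000 = 38.801 per mil
(The approximation ε ≈ δ_A − δ_B would give 37.4 per mil.)

38.80 per mil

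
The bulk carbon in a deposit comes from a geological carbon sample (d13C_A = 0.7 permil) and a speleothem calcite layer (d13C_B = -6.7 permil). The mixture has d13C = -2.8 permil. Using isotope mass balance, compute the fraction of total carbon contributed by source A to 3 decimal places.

δ_mix = f_A·δ_A + (1 − f_A)·δ_B  ⇒  f_A = (δ_mix − δ_B)/(δ_A − δ_B)
f_A = (-2.8 − (-6.7)) / (0.7 − (-6.7))
f_A = 3.9 / 7.4 = 0.5270

0.527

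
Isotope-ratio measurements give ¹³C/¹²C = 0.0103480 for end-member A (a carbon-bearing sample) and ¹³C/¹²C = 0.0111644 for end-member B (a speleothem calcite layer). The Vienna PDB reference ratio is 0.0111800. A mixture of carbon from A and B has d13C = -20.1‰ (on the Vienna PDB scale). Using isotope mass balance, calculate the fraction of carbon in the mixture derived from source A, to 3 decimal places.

0.256

δ_A = (0.0103480/0.0111800 − 1)×1000 = (0.925581 − 1)×1000 = -74.419‰
δ_B = (0.0111644/0.0111800 − 1)×1000 = (0.998605 − 1)×1000 = -1.395‰
f_A = (δ_mix − δ_B)/(δ_A − δ_B) = (-20.1 − (-1.395))/(-74.419 − (-1.395))
f_A = -18.705 / -73.023 = 0.2561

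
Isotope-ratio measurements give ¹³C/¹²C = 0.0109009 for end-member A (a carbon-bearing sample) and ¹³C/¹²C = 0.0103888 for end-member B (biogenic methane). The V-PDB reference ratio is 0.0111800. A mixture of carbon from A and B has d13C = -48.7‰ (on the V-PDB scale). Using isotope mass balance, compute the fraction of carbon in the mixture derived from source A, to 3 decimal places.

0.482

δ_A = (0.0109009/0.0111800 − 1)×1000 = (0.975036 − 1)×1000 = -24.964‰
δ_B = (0.0103888/0.0111800 − 1)×1000 = (0.929231 − 1)×1000 = -70.769‰
f_A = (δ_mix − δ_B)/(δ_A − δ_B) = (-48.7 − (-70.769))/(-24.964 − (-70.769))
f_A = 22.069 / 45.805 = 0.4818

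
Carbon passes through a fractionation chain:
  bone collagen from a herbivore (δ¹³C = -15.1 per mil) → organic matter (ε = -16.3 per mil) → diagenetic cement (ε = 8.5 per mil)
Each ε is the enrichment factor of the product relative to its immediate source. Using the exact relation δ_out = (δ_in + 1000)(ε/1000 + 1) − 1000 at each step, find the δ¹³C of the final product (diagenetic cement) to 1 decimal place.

-22.9 per mil

step 1: δ = (-15.10 + 1000)·(-16.3/1000 + 1) − 1000 = -31.15 per mil
step 2: δ = (-31.15 + 1000)·(8.5/1000 + 1) − 1000 = -22.92 per mil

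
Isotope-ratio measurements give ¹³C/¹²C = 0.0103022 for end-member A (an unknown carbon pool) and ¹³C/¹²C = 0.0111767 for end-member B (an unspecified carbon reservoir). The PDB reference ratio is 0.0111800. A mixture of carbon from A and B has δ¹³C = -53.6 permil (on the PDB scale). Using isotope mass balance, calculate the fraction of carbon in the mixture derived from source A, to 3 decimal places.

δ_A = (0.0103022/0.0111800 − 1)×1000 = (0.921485 − 1)×1000 = -78.515 permil
δ_B = (0.0111767/0.0111800 − 1)×1000 = (0.999705 − 1)×1000 = -0.295 permil
f_A = (δ_mix − δ_B)/(δ_A − δ_B) = (-53.6 − (-0.295))/(-78.515 − (-0.295))
f_A = -53.305 / -78.220 = 0.6815

0.681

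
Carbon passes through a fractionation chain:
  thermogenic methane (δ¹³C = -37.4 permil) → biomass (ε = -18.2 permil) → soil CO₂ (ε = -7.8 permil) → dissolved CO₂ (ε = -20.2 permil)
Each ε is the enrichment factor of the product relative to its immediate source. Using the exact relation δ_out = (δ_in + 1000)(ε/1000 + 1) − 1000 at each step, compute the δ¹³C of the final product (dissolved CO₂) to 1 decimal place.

step 1: δ = (-37.40 + 1000)·(-18.2/1000 + 1) − 1000 = -54.92 permil
step 2: δ = (-54.92 + 1000)·(-7.8/1000 + 1) − 1000 = -62.29 permil
step 3: δ = (-62.29 + 1000)·(-20.2/1000 + 1) − 1000 = -81.23 permil

-81.2 permil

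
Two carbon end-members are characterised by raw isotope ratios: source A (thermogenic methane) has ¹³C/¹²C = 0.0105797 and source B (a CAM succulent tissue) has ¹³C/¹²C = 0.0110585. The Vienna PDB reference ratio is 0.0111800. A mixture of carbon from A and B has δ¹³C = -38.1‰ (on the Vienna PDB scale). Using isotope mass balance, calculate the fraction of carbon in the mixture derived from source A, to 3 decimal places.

0.636

δ_A = (0.0105797/0.0111800 − 1)×1000 = (0.946306 − 1)×1000 = -53.694‰
δ_B = (0.0110585/0.0111800 − 1)×1000 = (0.989132 − 1)×1000 = -10.868‰
f_A = (δ_mix − δ_B)/(δ_A − δ_B) = (-38.1 − (-10.868))/(-53.694 − (-10.868))
f_A = -27.232 / -42.826 = 0.6359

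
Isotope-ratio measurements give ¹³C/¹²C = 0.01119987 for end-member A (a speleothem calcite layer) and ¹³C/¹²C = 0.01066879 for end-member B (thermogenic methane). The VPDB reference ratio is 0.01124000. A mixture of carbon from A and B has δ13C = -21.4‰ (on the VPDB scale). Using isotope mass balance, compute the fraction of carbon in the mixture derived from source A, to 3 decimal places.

0.623

δ_A = (0.01119987/0.01124000 − 1)×1000 = (0.996430 − 1)×1000 = -3.570‰
δ_B = (0.01066879/0.01124000 − 1)×1000 = (0.949181 − 1)×1000 = -50.819‰
f_A = (δ_mix − δ_B)/(δ_A − δ_B) = (-21.4 − (-50.819))/(-3.570 − (-50.819))
f_A = 29.419 / 47.249 = 0.6226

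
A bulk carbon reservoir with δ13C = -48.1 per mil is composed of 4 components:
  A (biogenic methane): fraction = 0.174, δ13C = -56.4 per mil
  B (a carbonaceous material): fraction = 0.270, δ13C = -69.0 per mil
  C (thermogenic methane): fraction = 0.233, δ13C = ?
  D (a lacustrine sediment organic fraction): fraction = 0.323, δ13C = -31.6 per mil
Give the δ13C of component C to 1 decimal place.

Isotope mass balance: δ_bulk = Σ fᵢ·δᵢ.
-48.1 = 0.174×(-56.4) + 0.270×(-69.0) + 0.233×δ_C + 0.323×(-31.6)
0.233·δ_C = -48.1 − (-38.650) = -9.450
δ_C = -9.450 / 0.233 = -40.56 per mil

-40.6 per mil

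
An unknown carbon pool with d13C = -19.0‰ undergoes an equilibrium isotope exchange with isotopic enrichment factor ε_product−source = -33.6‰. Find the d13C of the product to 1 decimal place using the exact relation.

-52.0‰

To first order, δ_product ≈ δ_source + ε = -52.6‰.
Exactly, δ_product = (δ_source + 1000)·(ε/1000 + 1) − 1000.
δ_product = (-19.0 + 1000) × (-33.6/1000 + 1) − 1000
δ_product = -51.96‰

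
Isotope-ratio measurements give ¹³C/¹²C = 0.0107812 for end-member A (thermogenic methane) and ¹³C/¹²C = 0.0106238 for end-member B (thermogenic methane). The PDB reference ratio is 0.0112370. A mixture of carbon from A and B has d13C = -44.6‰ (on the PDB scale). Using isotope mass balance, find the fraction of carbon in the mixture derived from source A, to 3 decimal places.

0.712

δ_A = (0.0107812/0.0112370 − 1)×1000 = (0.959438 − 1)×1000 = -40.562‰
δ_B = (0.0106238/0.0112370 − 1)×1000 = (0.945430 − 1)×1000 = -54.570‰
f_A = (δ_mix − δ_B)/(δ_A − δ_B) = (-44.6 − (-54.570))/(-40.562 − (-54.570))
f_A = 9.970 / 14.007 = 0.7118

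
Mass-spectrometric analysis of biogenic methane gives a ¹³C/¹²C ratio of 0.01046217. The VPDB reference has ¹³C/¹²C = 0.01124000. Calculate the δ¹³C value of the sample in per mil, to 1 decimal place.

δ¹³C = (R_sample / R_standard − 1) × 1000
R_sample / R_standard = 0.01046217 / 0.01124000 = 0.930798
δ¹³C = (0.930798 − 1) × 1000 = -69.20 per mil

-69.2 per mil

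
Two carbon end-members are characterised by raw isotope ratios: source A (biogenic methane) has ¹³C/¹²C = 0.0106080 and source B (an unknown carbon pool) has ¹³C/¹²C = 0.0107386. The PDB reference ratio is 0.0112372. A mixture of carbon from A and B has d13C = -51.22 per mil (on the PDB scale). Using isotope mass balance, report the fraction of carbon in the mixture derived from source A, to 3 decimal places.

δ_A = (0.0106080/0.0112372 − 1)×1000 = (0.944007 − 1)×1000 = -55.993 per mil
δ_B = (0.0107386/0.0112372 − 1)×1000 = (0.955630 − 1)×1000 = -44.370 per mil
f_A = (δ_mix − δ_B)/(δ_A − δ_B) = (-51.22 − (-44.370))/(-55.993 − (-44.370))
f_A = -6.850 / -11.622 = 0.5894

0.589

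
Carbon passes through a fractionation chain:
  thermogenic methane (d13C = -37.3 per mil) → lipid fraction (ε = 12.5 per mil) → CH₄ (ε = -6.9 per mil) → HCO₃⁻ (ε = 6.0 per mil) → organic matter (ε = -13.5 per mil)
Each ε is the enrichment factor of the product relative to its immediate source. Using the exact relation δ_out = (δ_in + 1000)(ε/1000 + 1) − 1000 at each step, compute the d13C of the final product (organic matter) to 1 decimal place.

step 1: δ = (-37.30 + 1000)·(12.5/1000 + 1) − 1000 = -25.27 per mil
step 2: δ = (-25.27 + 1000)·(-6.9/1000 + 1) − 1000 = -31.99 per mil
step 3: δ = (-31.99 + 1000)·(6.0/1000 + 1) − 1000 = -26.18 per mil
step 4: δ = (-26.18 + 1000)·(-13.5/1000 + 1) − 1000 = -39.33 per mil

-39.3 per mil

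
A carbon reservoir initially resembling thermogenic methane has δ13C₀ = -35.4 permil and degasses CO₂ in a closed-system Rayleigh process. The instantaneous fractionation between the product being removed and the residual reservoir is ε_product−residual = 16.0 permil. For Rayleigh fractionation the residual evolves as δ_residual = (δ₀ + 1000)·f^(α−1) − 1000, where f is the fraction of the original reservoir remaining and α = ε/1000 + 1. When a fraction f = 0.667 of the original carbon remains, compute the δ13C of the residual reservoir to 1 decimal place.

-41.6 permil

Rayleigh residual: δ_res = (δ₀ + 1000)·f^(α−1) − 1000
α = ε/1000 + 1 = 1.01600, so α − 1 = 0.01600
f^(α−1) = 0.667^(0.01600) = 0.993542
δ_res = (-35.4 + 1000) × 0.993542 − 1000 = 958.370 − 1000 = -41.63 permil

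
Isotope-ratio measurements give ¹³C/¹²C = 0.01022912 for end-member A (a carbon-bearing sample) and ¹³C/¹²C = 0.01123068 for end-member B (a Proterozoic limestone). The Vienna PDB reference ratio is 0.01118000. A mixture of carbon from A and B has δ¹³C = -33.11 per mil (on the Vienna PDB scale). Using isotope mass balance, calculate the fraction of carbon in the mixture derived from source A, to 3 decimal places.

δ_A = (0.01022912/0.01118000 − 1)×1000 = (0.914948 − 1)×1000 = -85.052 per mil
δ_B = (0.01123068/0.01118000 − 1)×1000 = (1.004533 − 1)×1000 = 4.533 per mil
f_A = (δ_mix − δ_B)/(δ_A − δ_B) = (-33.11 − (4.533))/(-85.052 − (4.533))
f_A = -37.643 / -89.585 = 0.4202

0.420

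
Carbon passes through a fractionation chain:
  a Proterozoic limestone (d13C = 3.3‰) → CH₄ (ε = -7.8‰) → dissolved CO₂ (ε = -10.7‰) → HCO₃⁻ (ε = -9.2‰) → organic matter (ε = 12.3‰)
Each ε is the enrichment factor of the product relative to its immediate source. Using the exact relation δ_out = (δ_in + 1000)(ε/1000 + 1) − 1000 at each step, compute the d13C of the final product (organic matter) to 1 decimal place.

step 1: δ = (3.30 + 1000)·(-7.8/1000 + 1) − 1000 = -4.53‰
step 2: δ = (-4.53 + 1000)·(-10.7/1000 + 1) − 1000 = -15.18‰
step 3: δ = (-15.18 + 1000)·(-9.2/1000 + 1) − 1000 = -24.24‰
step 4: δ = (-24.24 + 1000)·(12.3/1000 + 1) − 1000 = -12.24‰

-12.2‰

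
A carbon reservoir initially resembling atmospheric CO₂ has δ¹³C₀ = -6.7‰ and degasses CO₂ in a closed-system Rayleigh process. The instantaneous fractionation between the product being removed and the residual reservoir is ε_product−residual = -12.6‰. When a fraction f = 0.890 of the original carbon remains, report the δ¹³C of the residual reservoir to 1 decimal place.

Rayleigh residual: δ_res = (δ₀ + 1000)·f^(α−1) − 1000
α = ε/1000 + 1 = 0.98740, so α − 1 = -0.01260
f^(α−1) = 0.890^(-0.01260) = 1.001469
δ_res = (-6.7 + 1000) × 1.001469 − 1000 = 994.760 − 1000 = -5.24‰

-5.2‰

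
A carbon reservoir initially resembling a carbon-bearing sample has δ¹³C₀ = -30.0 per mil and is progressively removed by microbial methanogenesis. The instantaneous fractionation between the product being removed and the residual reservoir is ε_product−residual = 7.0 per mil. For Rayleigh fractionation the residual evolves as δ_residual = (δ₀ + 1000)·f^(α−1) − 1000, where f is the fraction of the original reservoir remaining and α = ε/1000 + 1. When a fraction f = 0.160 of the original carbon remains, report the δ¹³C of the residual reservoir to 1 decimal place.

Rayleigh residual: δ_res = (δ₀ + 1000)·f^(α−1) − 1000
α = ε/1000 + 1 = 1.00700, so α − 1 = 0.00700
f^(α−1) = 0.160^(0.00700) = 0.987254
δ_res = (-30.0 + 1000) × 0.987254 − 1000 = 957.636 − 1000 = -42.36 per mil

-42.4 per mil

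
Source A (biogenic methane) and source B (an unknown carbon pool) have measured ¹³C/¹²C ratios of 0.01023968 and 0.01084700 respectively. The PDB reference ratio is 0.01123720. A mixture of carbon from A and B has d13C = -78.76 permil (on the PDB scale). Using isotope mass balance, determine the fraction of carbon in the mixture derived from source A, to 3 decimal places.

δ_A = (0.01023968/0.01123720 − 1)×1000 = (0.911231 − 1)×1000 = -88.769 permil
δ_B = (0.01084700/0.01123720 − 1)×1000 = (0.965276 − 1)×1000 = -34.724 permil
f_A = (δ_mix − δ_B)/(δ_A − δ_B) = (-78.76 − (-34.724))/(-88.769 − (-34.724))
f_A = -44.036 / -54.045 = 0.8148

0.815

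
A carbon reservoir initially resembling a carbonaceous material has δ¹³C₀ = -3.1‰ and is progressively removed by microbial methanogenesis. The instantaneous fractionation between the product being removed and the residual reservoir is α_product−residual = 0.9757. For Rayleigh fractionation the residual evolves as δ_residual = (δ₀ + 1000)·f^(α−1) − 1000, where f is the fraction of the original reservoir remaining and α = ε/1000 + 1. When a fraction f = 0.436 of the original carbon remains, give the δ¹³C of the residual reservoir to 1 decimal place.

Rayleigh residual: δ_res = (δ₀ + 1000)·f^(α−1) − 1000
α − 1 = -0.02430
f^(α−1) = 0.436^(-0.02430) = 1.020377
δ_res = (-3.1 + 1000) × 1.020377 − 1000 = 1017.213 − 1000 = 17.21‰

17.2‰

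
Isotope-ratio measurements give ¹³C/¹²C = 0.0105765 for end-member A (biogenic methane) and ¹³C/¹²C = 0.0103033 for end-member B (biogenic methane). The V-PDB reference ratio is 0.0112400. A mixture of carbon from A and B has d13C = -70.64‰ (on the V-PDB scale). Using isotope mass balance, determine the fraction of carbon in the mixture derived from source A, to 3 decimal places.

δ_A = (0.0105765/0.0112400 − 1)×1000 = (0.940970 − 1)×1000 = -59.030‰
δ_B = (0.0103033/0.0112400 − 1)×1000 = (0.916664 − 1)×1000 = -83.336‰
f_A = (δ_mix − δ_B)/(δ_A − δ_B) = (-70.64 − (-83.336))/(-59.030 − (-83.336))
f_A = 12.696 / 24.306 = 0.5224

0.522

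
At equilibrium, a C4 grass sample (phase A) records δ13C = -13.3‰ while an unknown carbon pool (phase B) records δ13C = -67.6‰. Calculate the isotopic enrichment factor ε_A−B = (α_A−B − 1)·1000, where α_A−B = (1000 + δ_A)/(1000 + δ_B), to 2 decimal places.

α_A−B = (1000 + -13.3) / (1000 + -67.6) = 986.7 / 932.4 = 1.058237
ε_A−B = (1.058237 − 1) × 1000 = 58.237‰
(The approximation ε ≈ δ_A − δ_B would give 54.3‰.)

58.24‰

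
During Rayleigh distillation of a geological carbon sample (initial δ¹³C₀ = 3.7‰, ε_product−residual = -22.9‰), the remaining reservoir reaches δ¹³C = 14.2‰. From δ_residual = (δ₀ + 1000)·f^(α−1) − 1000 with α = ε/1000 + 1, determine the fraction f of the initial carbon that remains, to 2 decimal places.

α − 1 = ε/1000 = -0.0229
(δ_res + 1000)/(δ₀ + 1000) = (14.2 + 1000)/(3.7 + 1000) = 1014.2/1003.7 = 1.010461
f = 1.010461^(1/-0.0229) = exp(ln(1.010461)/-0.0229) = exp(0.01041/-0.0229)
f = exp(-0.4545) = 0.6348

0.63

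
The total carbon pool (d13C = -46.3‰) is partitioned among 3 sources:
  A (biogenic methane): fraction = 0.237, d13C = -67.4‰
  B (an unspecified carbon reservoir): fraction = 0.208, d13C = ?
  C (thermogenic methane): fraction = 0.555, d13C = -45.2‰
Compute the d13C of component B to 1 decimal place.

-25.2‰

Isotope mass balance: δ_bulk = Σ fᵢ·δᵢ.
-46.3 = 0.237×(-67.4) + 0.208×δ_B + 0.555×(-45.2)
0.208·δ_B = -46.3 − (-41.060) = -5.240
δ_B = -5.240 / 0.208 = -25.19‰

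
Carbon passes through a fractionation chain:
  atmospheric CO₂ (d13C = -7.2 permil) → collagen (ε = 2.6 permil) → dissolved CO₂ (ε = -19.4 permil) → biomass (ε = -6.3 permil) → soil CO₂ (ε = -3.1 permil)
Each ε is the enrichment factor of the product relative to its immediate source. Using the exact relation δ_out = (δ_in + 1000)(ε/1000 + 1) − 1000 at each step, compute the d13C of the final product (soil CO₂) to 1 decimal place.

step 1: δ = (-7.20 + 1000)·(2.6/1000 + 1) − 1000 = -4.62 permil
step 2: δ = (-4.62 + 1000)·(-19.4/1000 + 1) − 1000 = -23.93 permil
step 3: δ = (-23.93 + 1000)·(-6.3/1000 + 1) − 1000 = -30.08 permil
step 4: δ = (-30.08 + 1000)·(-3.1/1000 + 1) − 1000 = -33.09 permil

-33.1 permil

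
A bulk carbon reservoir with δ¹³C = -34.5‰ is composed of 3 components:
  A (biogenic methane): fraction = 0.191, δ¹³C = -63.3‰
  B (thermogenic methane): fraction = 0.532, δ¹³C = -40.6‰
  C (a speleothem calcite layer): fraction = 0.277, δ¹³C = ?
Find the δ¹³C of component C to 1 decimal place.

Isotope mass balance: δ_bulk = Σ fᵢ·δᵢ.
-34.5 = 0.191×(-63.3) + 0.532×(-40.6) + 0.277×δ_C
0.277·δ_C = -34.5 − (-33.690) = -0.810
δ_C = -0.810 / 0.277 = -2.93‰

-2.9‰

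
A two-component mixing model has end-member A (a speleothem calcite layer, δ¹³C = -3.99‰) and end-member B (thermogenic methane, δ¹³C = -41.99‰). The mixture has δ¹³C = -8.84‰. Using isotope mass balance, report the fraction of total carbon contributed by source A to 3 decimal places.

0.872

δ_mix = f_A·δ_A + (1 − f_A)·δ_B  ⇒  f_A = (δ_mix − δ_B)/(δ_A − δ_B)
f_A = (-8.84 − (-41.99)) / (-3.99 − (-41.99))
f_A = 33.15 / 38.00 = 0.8724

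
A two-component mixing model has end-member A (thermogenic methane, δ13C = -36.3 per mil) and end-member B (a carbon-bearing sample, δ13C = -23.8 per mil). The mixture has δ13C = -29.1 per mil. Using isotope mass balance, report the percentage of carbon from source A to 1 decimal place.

42.4%

δ_mix = f_A·δ_A + (1 − f_A)·δ_B  ⇒  f_A = (δ_mix − δ_B)/(δ_A − δ_B)
f_A = (-29.1 − (-23.8)) / (-36.3 − (-23.8))
f_A = -5.3 / -12.5 = 0.4240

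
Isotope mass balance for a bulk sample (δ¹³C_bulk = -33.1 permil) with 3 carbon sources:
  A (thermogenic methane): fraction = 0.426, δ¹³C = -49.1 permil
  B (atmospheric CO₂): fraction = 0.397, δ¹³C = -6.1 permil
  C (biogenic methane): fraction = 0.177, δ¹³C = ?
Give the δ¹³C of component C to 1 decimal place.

Isotope mass balance: δ_bulk = Σ fᵢ·δᵢ.
-33.1 = 0.426×(-49.1) + 0.397×(-6.1) + 0.177×δ_C
0.177·δ_C = -33.1 − (-23.338) = -9.762
δ_C = -9.762 / 0.177 = -55.15 permil

-55.2 permil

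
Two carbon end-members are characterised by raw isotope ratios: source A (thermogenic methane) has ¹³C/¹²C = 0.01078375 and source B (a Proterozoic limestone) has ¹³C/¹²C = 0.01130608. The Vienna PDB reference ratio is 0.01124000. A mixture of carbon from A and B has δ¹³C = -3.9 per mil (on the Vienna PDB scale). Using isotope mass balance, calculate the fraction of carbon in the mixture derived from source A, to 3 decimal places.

δ_A = (0.01078375/0.01124000 − 1)×1000 = (0.959408 − 1)×1000 = -40.592 per mil
δ_B = (0.01130608/0.01124000 − 1)×1000 = (1.005879 − 1)×1000 = 5.879 per mil
f_A = (δ_mix − δ_B)/(δ_A − δ_B) = (-3.9 − (5.879))/(-40.592 − (5.879))
f_A = -9.779 / -46.471 = 0.2104

0.210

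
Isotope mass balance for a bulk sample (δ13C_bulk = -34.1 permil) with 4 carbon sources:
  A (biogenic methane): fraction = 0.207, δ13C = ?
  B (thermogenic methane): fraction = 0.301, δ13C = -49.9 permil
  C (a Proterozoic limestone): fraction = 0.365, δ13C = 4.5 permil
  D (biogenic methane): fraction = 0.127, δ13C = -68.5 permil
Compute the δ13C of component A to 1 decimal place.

-58.1 permil

Isotope mass balance: δ_bulk = Σ fᵢ·δᵢ.
-34.1 = 0.207×δ_A + 0.301×(-49.9) + 0.365×(4.5) + 0.127×(-68.5)
0.207·δ_A = -34.1 − (-22.077) = -12.023
δ_A = -12.023 / 0.207 = -58.08 permil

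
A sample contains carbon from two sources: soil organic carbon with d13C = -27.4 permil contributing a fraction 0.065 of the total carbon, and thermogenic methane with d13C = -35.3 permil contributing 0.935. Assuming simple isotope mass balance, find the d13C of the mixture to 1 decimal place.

δ_mix = f_A·δ_A + f_B·δ_B
δ_mix = 0.065 × (-27.4) + 0.935 × (-35.3)
δ_mix = -1.78 + -33.01 = -34.79 permil

-34.8 permil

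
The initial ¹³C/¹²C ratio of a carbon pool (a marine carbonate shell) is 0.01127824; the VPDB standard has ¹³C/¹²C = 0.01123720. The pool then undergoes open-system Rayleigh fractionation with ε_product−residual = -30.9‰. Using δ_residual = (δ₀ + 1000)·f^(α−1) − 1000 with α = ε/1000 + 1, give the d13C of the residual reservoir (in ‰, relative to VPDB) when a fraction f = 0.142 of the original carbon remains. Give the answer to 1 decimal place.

66.0‰

δ₀ = (0.01127824/0.01123720 − 1)×1000 = (1.003652 − 1)×1000 = 3.652‰
α − 1 = ε/1000 = -0.0309
f^(α−1) = 0.142^(-0.0309) = 1.062171
δ_res = (3.652 + 1000) × 1.062171 − 1000 = 1066.050 − 1000 = 66.05‰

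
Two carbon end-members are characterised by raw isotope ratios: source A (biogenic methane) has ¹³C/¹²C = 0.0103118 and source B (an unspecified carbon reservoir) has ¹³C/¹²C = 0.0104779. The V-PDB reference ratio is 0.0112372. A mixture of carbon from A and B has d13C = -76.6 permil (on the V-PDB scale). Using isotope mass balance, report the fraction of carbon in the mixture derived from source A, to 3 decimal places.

0.611

δ_A = (0.0103118/0.0112372 − 1)×1000 = (0.917649 − 1)×1000 = -82.351 permil
δ_B = (0.0104779/0.0112372 − 1)×1000 = (0.932430 − 1)×1000 = -67.570 permil
f_A = (δ_mix − δ_B)/(δ_A − δ_B) = (-76.6 − (-67.570))/(-82.351 − (-67.570))
f_A = -9.030 / -14.781 = 0.6109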